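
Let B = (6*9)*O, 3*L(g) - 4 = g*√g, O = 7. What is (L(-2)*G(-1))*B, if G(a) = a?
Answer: -504 + 252*I*√2 ≈ -504.0 + 356.38*I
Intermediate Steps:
L(g) = 4/3 + g^(3/2)/3 (L(g) = 4/3 + (g*√g)/3 = 4/3 + g^(3/2)/3)
B = 378 (B = (6*9)*7 = 54*7 = 378)
(L(-2)*G(-1))*B = ((4/3 + (-2)^(3/2)/3)*(-1))*378 = ((4/3 + (-2*I*√2)/3)*(-1))*378 = ((4/3 - 2*I*√2/3)*(-1))*378 = (-4/3 + 2*I*√2/3)*378 = -504 + 252*I*√2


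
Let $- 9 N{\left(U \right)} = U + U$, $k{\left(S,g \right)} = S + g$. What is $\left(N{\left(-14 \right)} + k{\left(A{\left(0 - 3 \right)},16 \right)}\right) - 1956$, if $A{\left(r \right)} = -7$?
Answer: $- \frac{17495}{9} \approx -1943.9$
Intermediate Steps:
$N{\left(U \right)} = - \frac{2 U}{9}$ ($N{\left(U \right)} = - \frac{U + U}{9} = - \frac{2 U}{9}$)
$\left(N{\left(-14 \right)} + k{\left(A{\left(0 - 3 \right)},16 \right)}\right) - 1956 = \left(\left(- \frac{2}{9}\right) \left(-14\right) + \left(-7 + 16\right)\right) - 1956 = \left(\frac{28}{9} + 9\right) - 1956 = \frac{109}{9} - 1956 = - \frac{17495}{9}$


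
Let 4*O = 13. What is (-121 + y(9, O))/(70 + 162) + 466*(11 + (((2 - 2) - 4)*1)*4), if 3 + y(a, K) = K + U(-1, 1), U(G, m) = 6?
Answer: -2162699/928 ≈ -2330.5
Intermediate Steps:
O = 13/4 (O = (¼)*13 = 13/4 ≈ 3.2500)
y(a, K) = 3 + K (y(a, K) = -3 + (K + 6) = -3 + (6 + K) = 3 + K)
(-121 + y(9, O))/(70 + 162) + 466*(11 + (((2 - 2) - 4)*1)*4) = (-121 + (3 + 13/4))/(70 + 162) + 466*(11 + (((2 - 2) - 4)*1)*4) = (-121 + 25/4)/232 + 466*(11 + ((0 - 4)*1)*4) = -459/4*1/232 + 466*(11 - 4*1*4) = -459/928 + 466*(11 - 4*4) = -459/928 + 466*(11 - 16) = -459/928 + 466*(-5) = -459/928 - 2330 = -2162699/928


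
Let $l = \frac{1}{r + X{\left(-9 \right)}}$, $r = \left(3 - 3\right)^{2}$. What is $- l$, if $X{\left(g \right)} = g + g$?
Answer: $\frac{1}{18} \approx 0.055556$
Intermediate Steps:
$X{\left(g \right)} = 2 g$
$r = 0$ ($r = \left(3 - 3\right)^{2} = 0^{2} = 0$)
$l = - \frac{1}{18}$ ($l = \frac{1}{0 + 2 \left(-9\right)} = \frac{1}{0 - 18} = \frac{1}{-18} = - \frac{1}{18} \approx -0.055556$)
$- l = \left(-1\right) \left(- \frac{1}{18}\right) = \frac{1}{18}$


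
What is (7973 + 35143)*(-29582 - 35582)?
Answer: -2809611024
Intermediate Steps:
(7973 + 35143)*(-29582 - 35582) = 43116*(-65164) = -2809611024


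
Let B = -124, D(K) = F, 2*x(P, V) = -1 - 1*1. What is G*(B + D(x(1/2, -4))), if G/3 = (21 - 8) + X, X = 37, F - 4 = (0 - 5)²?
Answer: -14250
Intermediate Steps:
x(P, V) = -1 (x(P, V) = (-1 - 1*1)/2 = (-1 - 1)/2 = (½)*(-2) = -1)
F = 29 (F = 4 + (0 - 5)² = 4 + (-5)² = 4 + 25 = 29)
D(K) = 29
G = 150 (G = 3*((21 - 8) + 37) = 3*(13 + 37) = 3*50 = 150)
G*(B + D(x(1/2, -4))) = 150*(-124 + 29) = 150*(-95) = -14250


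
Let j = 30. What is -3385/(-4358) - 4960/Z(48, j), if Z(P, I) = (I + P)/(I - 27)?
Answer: -10763835/56654 ≈ -189.99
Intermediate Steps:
Z(P, I) = (I + P)/(-27 + I)
-3385/(-4358) - 4960/Z(48, j) = -3385/(-4358) - 4960*(-27 + 30)/(30 + 48) = -3385*(-1/4358) - 4960/(78/3) = 3385/4358 - 4960/((1/3)*78) = 3385/4358 - 4960/26 = 3385/4358 - 4960*1/26 = 3385/4358 - 2480/13 = -10763835/56654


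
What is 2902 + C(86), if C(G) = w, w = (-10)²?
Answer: 3002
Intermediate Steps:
w = 100
C(G) = 100
2902 + C(86) = 2902 + 100 = 3002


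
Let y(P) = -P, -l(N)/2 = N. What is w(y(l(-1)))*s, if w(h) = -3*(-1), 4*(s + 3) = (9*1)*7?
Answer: 153/4 ≈ 38.250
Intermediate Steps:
l(N) = -2*N
s = 51/4 (s = -3 + ((9*1)*7)/4 = -3 + (9*7)/4 = -3 + (1/4)*63 = -3 + 63/4 = 51/4 ≈ 12.750)
w(h) = 3
w(y(l(-1)))*s = 3*(51/4) = 153/4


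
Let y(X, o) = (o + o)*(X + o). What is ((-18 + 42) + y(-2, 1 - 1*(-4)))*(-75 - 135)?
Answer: -11340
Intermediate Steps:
y(X, o) = 2*o*(X + o) (y(X, o) = (2*o)*(X + o) = 2*o*(X + o))
((-18 + 42) + y(-2, 1 - 1*(-4)))*(-75 - 135) = ((-18 + 42) + 2*(1 - 1*(-4))*(-2 + (1 - 1*(-4))))*(-75 - 135) = (24 + 2*(1 + 4)*(-2 + (1 + 4)))*(-210) = (24 + 2*5*(-2 + 5))*(-210) = (24 + 2*5*3)*(-210) = (24 + 30)*(-210) = 54*(-210) = -11340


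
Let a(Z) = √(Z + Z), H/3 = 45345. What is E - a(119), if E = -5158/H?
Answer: -5158/136035 - √238 ≈ -15.465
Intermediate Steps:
H = 136035 (H = 3*45345 = 136035)
a(Z) = √2*√Z (a(Z) = √(2*Z) = √2*√Z)
E = -5158/136035 ≈ -0.037917
E - a(119) = -5158/136035 - √2*√119 = -5158/136035 - √238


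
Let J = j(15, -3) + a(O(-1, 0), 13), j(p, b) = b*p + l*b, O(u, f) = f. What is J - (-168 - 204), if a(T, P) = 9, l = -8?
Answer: 360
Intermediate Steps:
j(p, b) = -8*b + b*p (j(p, b) = b*p - 8*b = -8*b + b*p)
J = -12 (J = -3*(-8 + 15) + 9 = -3*7 + 9 = -21 + 9 = -12)
J - (-168 - 204) = -12 - (-168 - 204) = -12 - 1*(-372) = -12 + 372 = 360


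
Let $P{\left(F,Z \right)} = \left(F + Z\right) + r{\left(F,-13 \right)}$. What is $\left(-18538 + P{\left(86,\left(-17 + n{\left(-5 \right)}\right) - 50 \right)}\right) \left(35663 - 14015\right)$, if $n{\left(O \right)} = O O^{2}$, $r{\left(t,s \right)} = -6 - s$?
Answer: $-403453776$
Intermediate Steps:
$n{\left(O \right)} = O^{3}$
$P{\left(F,Z \right)} = 7 + F + Z$ ($P{\left(F,Z \right)} = \left(F + Z\right) - -7 = \left(F + Z\right) + \left(-6 + 13\right) = \left(F + Z\right) + 7 = 7 + F + Z$)
$\left(-18538 + P{\left(86,\left(-17 + n{\left(-5 \right)}\right) - 50 \right)}\right) \left(35663 - 14015\right) = \left(-18538 + \left(7 + 86 + \left(\left(-17 + \left(-5\right)^{3}\right) - 50\right)\right)\right) \left(35663 - 14015\right) = \left(-18538 + \left(7 + 86 - 192\right)\right) 21648 = \left(-18538 - 99\right) 21648 = \left(-18637\right) 21648 = -403453776$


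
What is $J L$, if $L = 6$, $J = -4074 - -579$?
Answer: $-20970$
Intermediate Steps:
$J = -3495$ ($J = -4074 + 579 = -3495$)
$J L = \left(-3495\right) 6 = -20970$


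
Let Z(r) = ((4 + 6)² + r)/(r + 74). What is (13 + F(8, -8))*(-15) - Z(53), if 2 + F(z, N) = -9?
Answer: -3963/127 ≈ -31.205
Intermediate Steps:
F(z, N) = -11 (F(z, N) = -2 - 9 = -11)
Z(r) = (100 + r)/(74 + r) (Z(r) = (10² + r)/(74 + r) = (100 + r)/(74 + r))
(13 + F(8, -8))*(-15) - Z(53) = (13 - 11)*(-15) - (100 + 53)/(74 + 53) = 2*(-15) - 153/127 = -30 - 153/127 = -3963/127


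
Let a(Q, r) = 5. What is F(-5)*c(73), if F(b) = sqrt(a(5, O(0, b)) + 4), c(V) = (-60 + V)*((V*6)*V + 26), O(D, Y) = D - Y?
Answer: 1248000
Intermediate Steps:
c(V) = (-60 + V)*(26 + 6*V**2) (c(V) = (-60 + V)*((6*V)*V + 26) = (-60 + V)*(6*V**2 + 26) = (-60 + V)*(26 + 6*V**2))
F(b) = 3 (F(b) = sqrt(5 + 4) = sqrt(9) = 3)
F(-5)*c(73) = 3*(-1560 - 360*73**2 + 6*73**3 + 26*73) = 3*(-1560 - 360*5329 + 6*389017 + 1898) = 3*(-1560 - 1918440 + 2334102 + 1898) = 3*416000 = 1248000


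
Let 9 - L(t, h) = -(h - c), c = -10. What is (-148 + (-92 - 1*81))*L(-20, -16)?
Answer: -963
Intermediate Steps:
L(t, h) = 19 + h (L(t, h) = 9 - (-1)*(h - 1*(-10)) = 9 - (-1)*(h + 10) = 9 - (-1)*(10 + h) = 9 - (-10 - h) = 9 + (10 + h) = 19 + h)
(-148 + (-92 - 1*81))*L(-20, -16) = (-148 + (-92 - 1*81))*(19 - 16) = (-148 + (-92 - 81))*3 = (-148 - 173)*3 = -321*3 = -963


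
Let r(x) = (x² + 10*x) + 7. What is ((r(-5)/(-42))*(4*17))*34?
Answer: 6936/7 ≈ 990.86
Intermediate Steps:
r(x) = 7 + x² + 10*x
((r(-5)/(-42))*(4*17))*34 = (((7 + (-5)² + 10*(-5))/(-42))*(4*17))*34 = (((7 + 25 - 50)*(-1/42))*68)*34 = (-18*(-1/42)*68)*34 = ((3/7)*68)*34 = (204/7)*34 = 6936/7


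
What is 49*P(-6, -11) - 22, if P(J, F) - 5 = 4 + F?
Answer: -120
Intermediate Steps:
P(J, F) = 9 + F (P(J, F) = 5 + (4 + F) = 9 + F)
49*P(-6, -11) - 22 = 49*(9 - 11) - 22 = 49*(-2) - 22 = -98 - 22 = -120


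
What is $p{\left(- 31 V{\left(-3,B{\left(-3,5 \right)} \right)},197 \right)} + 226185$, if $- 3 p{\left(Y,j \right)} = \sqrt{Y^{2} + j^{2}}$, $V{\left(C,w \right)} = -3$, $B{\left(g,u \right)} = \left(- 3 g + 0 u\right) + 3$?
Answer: $226185 - \frac{\sqrt{47458}}{3} \approx 2.2611 \cdot 10^{5}$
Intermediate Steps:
$B{\left(g,u \right)} = 3 - 3 g$ ($B{\left(g,u \right)} = \left(- 3 g + 0\right) + 3 = - 3 g + 3 = 3 - 3 g$)
$p{\left(Y,j \right)} = - \frac{\sqrt{Y^{2} + j^{2}}}{3}$
$p{\left(- 31 V{\left(-3,B{\left(-3,5 \right)} \right)},197 \right)} + 226185 = - \frac{\sqrt{\left(\left(-31\right) \left(-3\right)\right)^{2} + 197^{2}}}{3} + 226185 = - \frac{\sqrt{93^{2} + 38809}}{3} + 226185 = - \frac{\sqrt{8649 + 38809}}{3} + 226185 = - \frac{\sqrt{47458}}{3} + 226185 = 226185 - \frac{\sqrt{47458}}{3}$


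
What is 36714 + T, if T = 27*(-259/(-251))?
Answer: 9222207/251 ≈ 36742.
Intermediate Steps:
T = 6993/251 (T = 27*(-259*(-1/251)) = 27*(259/251) = 6993/251 ≈ 27.861)
36714 + T = 36714 + 6993/251 = 9222207/251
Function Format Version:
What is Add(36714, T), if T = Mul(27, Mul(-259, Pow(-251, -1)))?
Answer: Rational(9222207, 251) ≈ 36742.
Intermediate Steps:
T = Rational(6993, 251) (T = Mul(27, Mul(-259, Rational(-1, 251))) = Mul(27, Rational(259, 251)) = Rational(6993, 251) ≈ 27.861)
Add(36714, T) = Add(36714, Rational(6993, 251)) = Rational(9222207, 251)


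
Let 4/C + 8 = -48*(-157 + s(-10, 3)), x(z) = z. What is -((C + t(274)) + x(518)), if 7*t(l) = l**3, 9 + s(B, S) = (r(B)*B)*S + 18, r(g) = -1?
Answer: -593719843/202 ≈ -2.9392e+6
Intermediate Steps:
s(B, S) = 9 - B*S (s(B, S) = -9 + ((-B)*S + 18) = -9 + (-B*S + 18) = -9 + (18 - B*S) = 9 - B*S)
t(l) = l**3/7
C = 1/1414 (C = 4/(-8 - 48*(-157 + (9 - 1*(-10)*3))) = 4/(-8 - 48*(-157 + (9 + 30))) = 4/(-8 - 48*(-157 + 39)) = 4/(-8 - 48*(-118)) = 4/(-8 + 5664) = 4/5656 = 4*(1/5656) = 1/1414 ≈ 0.00070721)
-((C + t(274)) + x(518)) = -((1/1414 + (1/7)*274**3) + 518) = -((1/1414 + (1/7)*20570824) + 518) = -((1/1414 + 20570824/7) + 518) = -(593615207/202 + 518) = -1*593719843/202 = -593719843/202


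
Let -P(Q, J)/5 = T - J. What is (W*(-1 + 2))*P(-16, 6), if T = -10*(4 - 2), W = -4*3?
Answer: -1560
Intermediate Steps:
W = -12
T = -20 (T = -10*2 = -20)
P(Q, J) = 100 + 5*J (P(Q, J) = -5*(-20 - J) = 100 + 5*J)
(W*(-1 + 2))*P(-16, 6) = (-12*(-1 + 2))*(100 + 5*6) = (-12*1)*(100 + 30) = -12*130 = -1560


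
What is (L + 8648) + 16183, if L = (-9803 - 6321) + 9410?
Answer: 18117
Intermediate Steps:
L = -6714 (L = -16124 + 9410 = -6714)
(L + 8648) + 16183 = (-6714 + 8648) + 16183 = 1934 + 16183 = 18117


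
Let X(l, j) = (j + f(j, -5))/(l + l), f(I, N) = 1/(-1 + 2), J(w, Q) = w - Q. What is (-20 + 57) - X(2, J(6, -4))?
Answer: 137/4 ≈ 34.250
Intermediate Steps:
f(I, N) = 1 (f(I, N) = 1/1 = 1)
X(l, j) = (1 + j)/(2*l) (X(l, j) = (j + 1)/(l + l) = (1 + j)/((2*l)) = (1 + j)*(1/(2*l)) = (1 + j)/(2*l))
(-20 + 57) - X(2, J(6, -4)) = (-20 + 57) - (1 + (6 - 1*(-4)))/(2*2) = 37 - (1 + (6 + 4))/(2*2) = 37 - (1 + 10)/(2*2) = 37 - 11/(2*2) = 37 - 1*11/4 = 37 - 11/4 = 137/4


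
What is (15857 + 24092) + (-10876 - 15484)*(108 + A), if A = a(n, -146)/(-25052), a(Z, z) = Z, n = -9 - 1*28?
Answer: -17580052683/6263 ≈ -2.8070e+6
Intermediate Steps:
n = -37 (n = -9 - 28 = -37)
A = 37/25052 (A = -37/(-25052) = -37*(-1/25052) = 37/25052 ≈ 0.0014769)
(15857 + 24092) + (-10876 - 15484)*(108 + A) = (15857 + 24092) + (-10876 - 15484)*(108 + 37/25052) = 39949 - 26360*2705653/25052 = 39949 - 17830253270/6263 = -17580052683/6263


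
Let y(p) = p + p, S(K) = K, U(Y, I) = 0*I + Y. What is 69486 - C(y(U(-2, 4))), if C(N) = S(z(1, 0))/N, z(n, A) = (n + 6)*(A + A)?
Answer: 69486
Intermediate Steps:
z(n, A) = 2*A*(6 + n) (z(n, A) = (6 + n)*(2*A) = 2*A*(6 + n))
U(Y, I) = Y (U(Y, I) = 0 + Y = Y)
y(p) = 2*p
C(N) = 0 (C(N) = (2*0*(6 + 1))/N = (2*0*7)/N = 0/N = 0)
69486 - C(y(U(-2, 4))) = 69486 - 1*0 = 69486 + 0 = 69486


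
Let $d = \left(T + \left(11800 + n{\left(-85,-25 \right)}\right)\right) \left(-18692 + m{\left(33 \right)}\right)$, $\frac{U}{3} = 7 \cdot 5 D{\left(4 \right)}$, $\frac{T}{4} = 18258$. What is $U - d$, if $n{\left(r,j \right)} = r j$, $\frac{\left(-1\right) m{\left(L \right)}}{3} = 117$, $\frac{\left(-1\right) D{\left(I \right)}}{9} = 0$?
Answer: $1655922151$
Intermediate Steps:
$T = 73032$ ($T = 4 \cdot 18258 = 73032$)
$D{\left(I \right)} = 0$ ($D{\left(I \right)} = \left(-9\right) 0 = 0$)
$m{\left(L \right)} = -351$ ($m{\left(L \right)} = \left(-3\right) 117 = -351$)
$n{\left(r,j \right)} = j r$
$U = 0$ ($U = 3 \cdot 7 \cdot 5 \cdot 0 = 3 \cdot 35 \cdot 0 = 3 \cdot 0 = 0$)
$d = -1655922151$ ($d = \left(73032 + \left(11800 - -2125\right)\right) \left(-18692 - 351\right) = \left(73032 + \left(11800 + 2125\right)\right) \left(-19043\right) = \left(73032 + 13925\right) \left(-19043\right) = 86957 \left(-19043\right) = -1655922151$)
$U - d = 0 - -1655922151 = 0 + 1655922151 = 1655922151$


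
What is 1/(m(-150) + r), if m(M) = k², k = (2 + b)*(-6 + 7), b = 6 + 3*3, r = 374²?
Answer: 1/140165 ≈ 7.1344e-6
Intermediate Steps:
r = 139876
b = 15 (b = 6 + 9 = 15)
k = 17 (k = (2 + 15)*(-6 + 7) = 17*1 = 17)
m(M) = 289 (m(M) = 17² = 289)
1/(m(-150) + r) = 1/(289 + 139876) = 1/140165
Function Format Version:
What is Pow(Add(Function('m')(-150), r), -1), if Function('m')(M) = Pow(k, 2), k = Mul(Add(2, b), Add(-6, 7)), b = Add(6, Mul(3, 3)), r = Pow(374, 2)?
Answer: Rational(1, 140165) ≈ 7.1344e-6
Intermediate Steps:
r = 139876
b = 15 (b = Add(6, 9) = 15)
k = 17 (k = Mul(Add(2, 15), Add(-6, 7)) = Mul(17, 1) = 17)
Function('m')(M) = 289 (Function('m')(M) = Pow(17, 2) = 289)
Pow(Add(Function('m')(-150), r), -1) = Pow(Add(289, 139876), -1) = Pow(140165, -1) = Rational(1, 140165)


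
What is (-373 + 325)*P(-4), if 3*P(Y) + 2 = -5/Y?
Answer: 12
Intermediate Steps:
P(Y) = -2/3 - 5/(3*Y) (P(Y) = -2/3 + (-5/Y)/3 = -2/3 - 5/(3*Y))
(-373 + 325)*P(-4) = (-373 + 325)*((1/3)*(-5 - 2*(-4))/(-4)) = -16*(-1)*(-5 + 8)/4 = -16*(-1)*3/4 = -48*(-1/4) = 12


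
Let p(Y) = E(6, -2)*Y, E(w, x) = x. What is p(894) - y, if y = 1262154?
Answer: -1263942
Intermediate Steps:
p(Y) = -2*Y
p(894) - y = -2*894 - 1*1262154 = -1788 - 1262154 = -1263942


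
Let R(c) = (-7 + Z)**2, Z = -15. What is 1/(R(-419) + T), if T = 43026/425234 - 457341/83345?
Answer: 17720563865/8481307440248 ≈ 0.0020894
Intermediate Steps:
R(c) = 484 (R(c) = (-7 - 15)**2 = (-22)**2 = 484)
T = -95445470412/17720563865 (T = 43026*(1/425234) - 457341*1/83345 = 21513/212617 - 457341/83345 = -95445470412/17720563865 ≈ -5.3861)
1/(R(-419) + T) = 1/(484 - 95445470412/17720563865) = 1/(8481307440248/17720563865) = 17720563865/8481307440248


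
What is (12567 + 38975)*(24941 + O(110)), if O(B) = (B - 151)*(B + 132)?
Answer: 774109298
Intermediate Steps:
O(B) = (-151 + B)*(132 + B)
(12567 + 38975)*(24941 + O(110)) = (12567 + 38975)*(24941 + (-19932 + 110² - 19*110)) = 51542*(24941 + (-19932 + 12100 - 2090)) = 51542*(24941 - 9922) = 51542*15019 = 774109298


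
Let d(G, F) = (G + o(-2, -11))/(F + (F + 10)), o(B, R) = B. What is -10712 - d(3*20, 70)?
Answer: -803429/75 ≈ -10712.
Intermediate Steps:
d(G, F) = (-2 + G)/(10 + 2*F) (d(G, F) = (G - 2)/(F + (F + 10)) = (-2 + G)/(F + (10 + F)) = (-2 + G)/(10 + 2*F))
-10712 - d(3*20, 70) = -10712 - (-2 + 3*20)/(2*(5 + 70)) = -10712 - (-2 + 60)/(2*75) = -10712 - 58/(2*75) = -10712 - 1*29/75 = -10712 - 29/75 = -803429/75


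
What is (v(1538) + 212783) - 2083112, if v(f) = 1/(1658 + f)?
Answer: -5977571483/3196 ≈ -1.8703e+6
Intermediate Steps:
(v(1538) + 212783) - 2083112 = (1/(1658 + 1538) + 212783) - 2083112 = (1/3196 + 212783) - 2083112 = 680054469/3196 - 2083112 = -5977571483/3196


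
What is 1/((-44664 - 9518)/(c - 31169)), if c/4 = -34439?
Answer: 168925/54182 ≈ 3.1177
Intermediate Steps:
c = -137756 (c = 4*(-34439) = -137756)
1/((-44664 - 9518)/(c - 31169)) = 1/((-44664 - 9518)/(-137756 - 31169)) = 1/(-54182/(-168925)) = 1/(-54182*(-1/168925)) = 1/(54182/168925) = 168925/54182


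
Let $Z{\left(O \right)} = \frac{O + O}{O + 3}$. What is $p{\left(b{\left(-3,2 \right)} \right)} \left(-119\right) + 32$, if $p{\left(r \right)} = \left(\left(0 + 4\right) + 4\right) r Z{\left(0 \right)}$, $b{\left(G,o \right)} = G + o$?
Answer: $32$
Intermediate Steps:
$Z{\left(O \right)} = \frac{2 O}{3 + O}$
$p{\left(r \right)} = 0$ ($p{\left(r \right)} = \left(\left(0 + 4\right) + 4\right) r 2 \cdot 0 \frac{1}{3 + 0} = \left(4 + 4\right) r 2 \cdot 0 \cdot \frac{1}{3} = 8 r 2 \cdot 0 \cdot \frac{1}{3} = 8 r 0 = 0$)
$p{\left(b{\left(-3,2 \right)} \right)} \left(-119\right) + 32 = 0 \left(-119\right) + 32 = 0 + 32 = 32$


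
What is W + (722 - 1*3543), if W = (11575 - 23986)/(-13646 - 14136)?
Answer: -78360611/27782 ≈ -2820.6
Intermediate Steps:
W = 12411/27782 (W = -12411/(-27782) = -12411*(-1/27782) = 12411/27782 ≈ 0.44673)
W + (722 - 1*3543) = 12411/27782 + (722 - 1*3543) = 12411/27782 + (722 - 3543) = 12411/27782 - 2821 = -78360611/27782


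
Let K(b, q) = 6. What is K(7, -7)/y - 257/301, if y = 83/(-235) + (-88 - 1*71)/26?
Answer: -21192071/11896423 ≈ -1.7814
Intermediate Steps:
y = -39523/6110 (y = 83*(-1/235) + (-88 - 71)*(1/26) = -83/235 - 159*1/26 = -83/235 - 159/26 = -39523/6110 ≈ -6.4686)
K(7, -7)/y - 257/301 = 6/(-39523/6110) - 257/301 = 6*(-6110/39523) - 257*1/301 = -36660/39523 - 257/301 = -21192071/11896423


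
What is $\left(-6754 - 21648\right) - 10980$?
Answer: $-39382$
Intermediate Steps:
$\left(-6754 - 21648\right) - 10980 = -28402 - 10980 = -39382$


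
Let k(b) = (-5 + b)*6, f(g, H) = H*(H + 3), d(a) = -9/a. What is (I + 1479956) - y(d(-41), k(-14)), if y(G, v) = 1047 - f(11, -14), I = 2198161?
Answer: 3677224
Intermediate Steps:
f(g, H) = H*(3 + H)
k(b) = -30 + 6*b
y(G, v) = 893 (y(G, v) = 1047 - (-14)*(3 - 14) = 1047 - (-14)*(-11) = 1047 - 1*154 = 1047 - 154 = 893)
(I + 1479956) - y(d(-41), k(-14)) = (2198161 + 1479956) - 1*893 = 3678117 - 893 = 3677224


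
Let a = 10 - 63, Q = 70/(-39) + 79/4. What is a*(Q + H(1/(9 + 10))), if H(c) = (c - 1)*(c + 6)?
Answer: -36476773/56316 ≈ -647.72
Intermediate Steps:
H(c) = (-1 + c)*(6 + c)
Q = 2801/156 (Q = 70*(-1/39) + 79*(¼) = -70/39 + 79/4 = 2801/156 ≈ 17.955)
a = -53
a*(Q + H(1/(9 + 10))) = -53*(2801/156 + (-6 + (1/(9 + 10))² + 5/(9 + 10))) = -53*(2801/156 + (-6 + (1/19)² + 5/19)) = -53*(2801/156 + (-6 + (1/19)² + 5*(1/19))) = -53*(2801/156 + (-6 + 1/361 + 5/19)) = -53*(2801/156 - 2070/361) = -53*688241/56316 = -36476773/56316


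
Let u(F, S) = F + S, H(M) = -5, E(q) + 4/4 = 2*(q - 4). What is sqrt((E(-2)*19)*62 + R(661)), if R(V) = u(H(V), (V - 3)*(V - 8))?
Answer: sqrt(414355) ≈ 643.70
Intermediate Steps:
E(q) = -9 + 2*q (E(q) = -1 + 2*(q - 4) = -1 + 2*(-4 + q) = -1 + (-8 + 2*q) = -9 + 2*q)
R(V) = -5 + (-8 + V)*(-3 + V) (R(V) = -5 + (V - 3)*(V - 8) = -5 + (-3 + V)*(-8 + V) = -5 + (-8 + V)*(-3 + V))
sqrt((E(-2)*19)*62 + R(661)) = sqrt(((-9 + 2*(-2))*19)*62 + (19 + 661**2 - 11*661)) = sqrt(((-9 - 4)*19)*62 + (19 + 436921 - 7271)) = sqrt(-13*19*62 + 429669) = sqrt(-247*62 + 429669) = sqrt(-15314 + 429669) = sqrt(414355)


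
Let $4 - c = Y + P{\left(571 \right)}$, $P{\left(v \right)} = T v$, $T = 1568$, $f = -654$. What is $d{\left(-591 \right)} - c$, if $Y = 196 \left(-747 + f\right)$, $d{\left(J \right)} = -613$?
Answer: $620115$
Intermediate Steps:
$P{\left(v \right)} = 1568 v$
$Y = -274596$ ($Y = 196 \left(-747 - 654\right) = 196 \left(-1401\right) = -274596$)
$c = -620728$ ($c = 4 - \left(-274596 + 1568 \cdot 571\right) = 4 - \left(-274596 + 895328\right) = 4 - 620732 = -620728$)
$d{\left(-591 \right)} - c = -613 - -620728 = -613 + 620728 = 620115$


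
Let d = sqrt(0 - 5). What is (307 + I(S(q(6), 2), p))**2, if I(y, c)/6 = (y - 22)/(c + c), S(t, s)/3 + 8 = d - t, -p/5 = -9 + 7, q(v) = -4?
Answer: 8808619/100 + 13356*I*sqrt(5)/25 ≈ 88086.0 + 1194.6*I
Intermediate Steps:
d = I*sqrt(5) (d = sqrt(-5) = I*sqrt(5) ≈ 2.2361*I)
p = 10 (p = -5*(-9 + 7) = -5*(-2) = 10)
S(t, s) = -24 - 3*t + 3*I*sqrt(5) (S(t, s) = -24 + 3*(I*sqrt(5) - t) = -24 + 3*(-t + I*sqrt(5)) = -24 + (-3*t + 3*I*sqrt(5)) = -24 - 3*t + 3*I*sqrt(5))
I(y, c) = 3*(-22 + y)/c (I(y, c) = 6*((y - 22)/(c + c)) = 6*((-22 + y)/((2*c))) = 6*((-22 + y)*(1/(2*c))) = 6*((-22 + y)/(2*c)) = 3*(-22 + y)/c)
(307 + I(S(q(6), 2), p))**2 = (307 + 3*(-22 + (-24 - 3*(-4) + 3*I*sqrt(5)))/10)**2 = (307 + 3*(1/10)*(-22 + (-24 + 12 + 3*I*sqrt(5))))**2 = (307 + 3*(1/10)*(-22 + (-12 + 3*I*sqrt(5))))**2 = (307 + 3*(1/10)*(-34 + 3*I*sqrt(5)))**2 = (307 + (-51/5 + 9*I*sqrt(5)/10))**2 = (1484/5 + 9*I*sqrt(5)/10)**2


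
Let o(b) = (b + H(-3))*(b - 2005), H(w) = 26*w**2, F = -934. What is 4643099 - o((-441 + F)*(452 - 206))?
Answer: -115006990981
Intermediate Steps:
o(b) = (-2005 + b)*(234 + b) (o(b) = (b + 26*(-3)**2)*(b - 2005) = (b + 26*9)*(-2005 + b) = (b + 234)*(-2005 + b) = (234 + b)*(-2005 + b) = (-2005 + b)*(234 + b))
4643099 - o((-441 + F)*(452 - 206)) = 4643099 - (-469170 + ((-441 - 934)*(452 - 206))**2 - 1771*(-441 - 934)*(452 - 206)) = 4643099 - (-469170 + (-1375*246)**2 - (-2435125)*246) = 4643099 - (-469170 + (-338250)**2 - 1771*(-338250)) = 4643099 - (-469170 + 114413062500 + 599040750) = 4643099 - 1*115011634080 = 4643099 - 115011634080 = -115006990981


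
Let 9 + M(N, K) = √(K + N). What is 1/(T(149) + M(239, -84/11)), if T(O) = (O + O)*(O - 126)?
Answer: 15059/103078346 - √27995/515391730 ≈ 0.00014577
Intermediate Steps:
T(O) = 2*O*(-126 + O) (T(O) = (2*O)*(-126 + O) = 2*O*(-126 + O))
M(N, K) = -9 + √(K + N)
1/(T(149) + M(239, -84/11)) = 1/(2*149*(-126 + 149) + (-9 + √(-84/11 + 239))) = 1/(2*149*23 + (-9 + √(-84*1/11 + 239))) = 1/(6854 + (-9 + √(-84/11 + 239))) = 1/(6854 + (-9 + √(2545/11))) = 1/(6854 + (-9 + √27995/11)) = 1/(6845 + √27995/11)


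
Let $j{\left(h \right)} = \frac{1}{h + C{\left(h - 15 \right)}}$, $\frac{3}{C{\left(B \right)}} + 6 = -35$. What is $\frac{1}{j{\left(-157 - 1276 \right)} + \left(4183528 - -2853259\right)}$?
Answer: $\frac{58756}{413453456931} \approx 1.4211 \cdot 10^{-7}$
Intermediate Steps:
$C{\left(B \right)} = - \frac{3}{41}$ ($C{\left(B \right)} = \frac{3}{-6 - 35} = \frac{3}{-41} = 3 \left(- \frac{1}{41}\right) = - \frac{3}{41}$)
$j{\left(h \right)} = \frac{1}{- \frac{3}{41} + h}$ ($j{\left(h \right)} = \frac{1}{h - \frac{3}{41}} = \frac{1}{- \frac{3}{41} + h}$)
$\frac{1}{j{\left(-157 - 1276 \right)} + \left(4183528 - -2853259\right)} = \frac{1}{\frac{41}{-3 + 41 \left(-157 - 1276\right)} + \left(4183528 - -2853259\right)} = \frac{1}{\frac{41}{-3 + 41 \left(-1433\right)} + \left(4183528 + 2853259\right)} = \frac{1}{\frac{41}{-3 - 58753} + 7036787} = \frac{1}{\frac{41}{-58756} + 7036787} = \frac{1}{41 \left(- \frac{1}{58756}\right) + 7036787} = \frac{1}{- \frac{41}{58756} + 7036787} = \frac{1}{\frac{413453456931}{58756}} = \frac{58756}{413453456931}$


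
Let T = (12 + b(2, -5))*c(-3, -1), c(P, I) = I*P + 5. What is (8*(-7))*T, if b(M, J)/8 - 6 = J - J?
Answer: -26880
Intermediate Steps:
b(M, J) = 48 (b(M, J) = 48 + 8*(J - J) = 48 + 8*0 = 48 + 0 = 48)
c(P, I) = 5 + I*P
T = 480 (T = (12 + 48)*(5 - 1*(-3)) = 60*(5 + 3) = 60*8 = 480)
(8*(-7))*T = (8*(-7))*480 = -56*480 = -26880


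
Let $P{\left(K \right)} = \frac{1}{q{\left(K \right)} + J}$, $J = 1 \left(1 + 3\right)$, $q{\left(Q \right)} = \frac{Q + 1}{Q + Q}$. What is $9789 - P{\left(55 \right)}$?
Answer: $\frac{2427617}{248} \approx 9788.8$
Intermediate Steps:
$q{\left(Q \right)} = \frac{1 + Q}{2 Q}$
$J = 4$ ($J = 1 \cdot 4 = 4$)
$P{\left(K \right)} = \frac{1}{4 + \frac{1 + K}{2 K}}$ ($P{\left(K \right)} = \frac{1}{\frac{1 + K}{2 K} + 4} = \frac{1}{4 + \frac{1 + K}{2 K}}$)
$9789 - P{\left(55 \right)} = 9789 - 2 \cdot 55 \frac{1}{1 + 9 \cdot 55} = 9789 - 2 \cdot 55 \frac{1}{1 + 495} = 9789 - 2 \cdot 55 \cdot \frac{1}{496} = 9789 - \frac{55}{248} = \frac{2427617}{248}$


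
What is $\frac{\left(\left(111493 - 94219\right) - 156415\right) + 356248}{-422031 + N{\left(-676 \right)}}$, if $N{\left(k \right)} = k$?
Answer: $- \frac{217107}{422707} \approx -0.51361$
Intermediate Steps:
$\frac{\left(\left(111493 - 94219\right) - 156415\right) + 356248}{-422031 + N{\left(-676 \right)}} = \frac{\left(\left(111493 - 94219\right) - 156415\right) + 356248}{-422031 - 676} = \frac{\left(17274 - 156415\right) + 356248}{-422707} = \left(-139141 + 356248\right) \left(- \frac{1}{422707}\right) = 217107 \left(- \frac{1}{422707}\right) = - \frac{217107}{422707}$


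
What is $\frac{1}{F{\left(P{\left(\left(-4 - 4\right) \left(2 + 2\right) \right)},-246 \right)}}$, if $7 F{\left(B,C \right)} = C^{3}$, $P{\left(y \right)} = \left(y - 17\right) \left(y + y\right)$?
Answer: $- \frac{7}{14886936} \approx -4.7021 \cdot 10^{-7}$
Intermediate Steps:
$P{\left(y \right)} = 2 y \left(-17 + y\right)$ ($P{\left(y \right)} = \left(-17 + y\right) 2 y = 2 y \left(-17 + y\right)$)
$F{\left(B,C \right)} = \frac{C^{3}}{7}$
$\frac{1}{F{\left(P{\left(\left(-4 - 4\right) \left(2 + 2\right) \right)},-246 \right)}} = \frac{1}{\frac{1}{7} \left(-246\right)^{3}} = \frac{1}{\frac{1}{7} \left(-14886936\right)} = \frac{1}{- \frac{14886936}{7}} = - \frac{7}{14886936}$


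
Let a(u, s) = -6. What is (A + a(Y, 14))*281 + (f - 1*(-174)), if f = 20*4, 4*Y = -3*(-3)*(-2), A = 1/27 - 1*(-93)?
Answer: 667208/27 ≈ 24711.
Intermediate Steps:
A = 2512/27 (A = 1/27 + 93 = 2512/27 ≈ 93.037)
Y = -9/2 (Y = (-3*(-3)*(-2))/4 = (9*(-2))/4 = (¼)*(-18) = -9/2 ≈ -4.5000)
f = 80
(A + a(Y, 14))*281 + (f - 1*(-174)) = (2512/27 - 6)*281 + (80 - 1*(-174)) = (2350/27)*281 + (80 + 174) = 660350/27 + 254 = 667208/27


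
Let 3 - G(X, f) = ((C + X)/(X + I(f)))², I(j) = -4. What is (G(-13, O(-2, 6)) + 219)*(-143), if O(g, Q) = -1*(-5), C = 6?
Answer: -9167587/289 ≈ -31722.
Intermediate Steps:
O(g, Q) = 5
G(X, f) = 3 - (6 + X)²/(-4 + X)² (G(X, f) = 3 - ((6 + X)/(X - 4))² = 3 - ((6 + X)/(-4 + X))² = 3 - (6 + X)²/(-4 + X)²)
(G(-13, O(-2, 6)) + 219)*(-143) = ((3 - (6 - 13)²/(-4 - 13)²) + 219)*(-143) = ((3 - 1*(-7)²/(-17)²) + 219)*(-143) = ((3 - 1*1/289*49) + 219)*(-143) = ((3 - 49/289) + 219)*(-143) = (818/289 + 219)*(-143) = (64109/289)*(-143) = -9167587/289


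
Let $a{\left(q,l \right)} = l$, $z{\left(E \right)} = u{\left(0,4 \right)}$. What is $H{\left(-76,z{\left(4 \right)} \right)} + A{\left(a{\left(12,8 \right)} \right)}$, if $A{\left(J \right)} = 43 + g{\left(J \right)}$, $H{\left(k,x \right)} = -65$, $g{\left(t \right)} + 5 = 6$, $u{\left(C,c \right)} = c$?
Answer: $-21$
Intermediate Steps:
$z{\left(E \right)} = 4$
$g{\left(t \right)} = 1$ ($g{\left(t \right)} = -5 + 6 = 1$)
$A{\left(J \right)} = 44$ ($A{\left(J \right)} = 43 + 1 = 44$)
$H{\left(-76,z{\left(4 \right)} \right)} + A{\left(a{\left(12,8 \right)} \right)} = -65 + 44 = -21$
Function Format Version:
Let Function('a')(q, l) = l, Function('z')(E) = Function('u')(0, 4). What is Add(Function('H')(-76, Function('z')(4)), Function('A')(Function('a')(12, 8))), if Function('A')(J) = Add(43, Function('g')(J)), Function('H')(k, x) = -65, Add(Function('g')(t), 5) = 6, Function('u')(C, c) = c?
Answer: -21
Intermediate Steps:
Function('z')(E) = 4
Function('g')(t) = 1 (Function('g')(t) = Add(-5, 6) = 1)
Function('A')(J) = 44 (Function('A')(J) = Add(43, 1) = 44)
Add(Function('H')(-76, Function('z')(4)), Function('A')(Function('a')(12, 8))) = Add(-65, 44) = -21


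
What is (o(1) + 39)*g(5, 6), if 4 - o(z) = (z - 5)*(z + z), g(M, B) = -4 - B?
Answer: -510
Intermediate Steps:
o(z) = 4 - 2*z*(-5 + z) (o(z) = 4 - (z - 5)*(z + z) = 4 - (-5 + z)*2*z = 4 - 2*z*(-5 + z))
(o(1) + 39)*g(5, 6) = ((4 - 2*1**2 + 10*1) + 39)*(-4 - 1*6) = ((4 - 2*1 + 10) + 39)*(-4 - 6) = ((4 - 2 + 10) + 39)*(-10) = (12 + 39)*(-10) = 51*(-10) = -510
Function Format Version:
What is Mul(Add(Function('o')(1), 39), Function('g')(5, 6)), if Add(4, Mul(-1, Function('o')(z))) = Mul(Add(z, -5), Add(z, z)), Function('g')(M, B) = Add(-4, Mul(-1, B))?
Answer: -510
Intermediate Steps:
Function('o')(z) = Add(4, Mul(-2, z, Add(-5, z))) (Function('o')(z) = Add(4, Mul(-1, Mul(Add(z, -5), Add(z, z)))) = Add(4, Mul(-1, Mul(Add(-5, z), Mul(2, z)))) = Add(4, Mul(-1, Mul(2, z, Add(-5, z)))) = Add(4, Mul(-2, z, Add(-5, z))))
Mul(Add(Function('o')(1), 39), Function('g')(5, 6)) = Mul(Add(Add(4, Mul(-2, Pow(1, 2)), Mul(10, 1)), 39), Add(-4, Mul(-1, 6))) = Mul(Add(Add(4, Mul(-2, 1), 10), 39), Add(-4, -6)) = Mul(Add(Add(4, -2, 10), 39), -10) = Mul(Add(12, 39), -10) = Mul(51, -10) = -510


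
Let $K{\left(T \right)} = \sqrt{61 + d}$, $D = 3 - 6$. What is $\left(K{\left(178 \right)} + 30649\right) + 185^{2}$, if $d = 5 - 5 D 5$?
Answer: $64874 + 2 \sqrt{109} \approx 64895.0$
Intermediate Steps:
$D = -3$ ($D = 3 - 6 = -3$)
$d = 375$ ($d = 5 \left(-5\right) \left(-3\right) 5 = 5 \cdot 15 \cdot 5 = 5 \cdot 75 = 375$)
$K{\left(T \right)} = 2 \sqrt{109}$ ($K{\left(T \right)} = \sqrt{61 + 375} = \sqrt{436} = 2 \sqrt{109}$)
$\left(K{\left(178 \right)} + 30649\right) + 185^{2} = \left(2 \sqrt{109} + 30649\right) + 185^{2} = \left(30649 + 2 \sqrt{109}\right) + 34225 = 64874 + 2 \sqrt{109}$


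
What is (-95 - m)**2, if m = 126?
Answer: 48841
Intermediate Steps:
(-95 - m)**2 = (-95 - 1*126)**2 = (-95 - 126)**2 = (-221)**2 = 48841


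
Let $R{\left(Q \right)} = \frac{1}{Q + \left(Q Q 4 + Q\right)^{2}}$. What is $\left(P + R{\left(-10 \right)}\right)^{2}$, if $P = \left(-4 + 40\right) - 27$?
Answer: $\frac{1873643553721}{23131368100} \approx 81.0$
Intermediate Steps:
$P = 9$ ($P = 36 - 27 = 9$)
$R{\left(Q \right)} = \frac{1}{Q + \left(Q + 4 Q^{2}\right)^{2}}$ ($R{\left(Q \right)} = \frac{1}{Q + \left(Q^{2} \cdot 4 + Q\right)^{2}} = \frac{1}{Q + \left(4 Q^{2} + Q\right)^{2}} = \frac{1}{Q + \left(Q + 4 Q^{2}\right)^{2}}$)
$\left(P + R{\left(-10 \right)}\right)^{2} = \left(9 + \frac{1}{\left(-10\right) \left(1 - 10 \left(1 + 4 \left(-10\right)\right)^{2}\right)}\right)^{2} = \left(9 - \frac{1}{10 \left(1 - 10 \left(1 - 40\right)^{2}\right)}\right)^{2} = \left(9 - \frac{1}{10 \left(1 - 10 \left(-39\right)^{2}\right)}\right)^{2} = \left(9 - \frac{1}{10 \left(1 - 15210\right)}\right)^{2} = \left(9 - \frac{1}{10 \left(-15209\right)}\right)^{2} = \left(9 - - \frac{1}{152090}\right)^{2} = \left(9 + \frac{1}{152090}\right)^{2} = \left(\frac{1368811}{152090}\right)^{2} = \frac{1873643553721}{23131368100}$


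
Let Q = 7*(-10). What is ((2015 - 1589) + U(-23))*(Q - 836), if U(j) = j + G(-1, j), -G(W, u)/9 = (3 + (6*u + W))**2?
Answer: 150451266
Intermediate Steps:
G(W, u) = -9*(3 + W + 6*u)**2 (G(W, u) = -9*(3 + (6*u + W))**2 = -9*(3 + (W + 6*u))**2 = -9*(3 + W + 6*u)**2)
U(j) = j - 9*(2 + 6*j)**2 (U(j) = j - 9*(3 - 1 + 6*j)**2 = j - 9*(2 + 6*j)**2)
Q = -70
((2015 - 1589) + U(-23))*(Q - 836) = ((2015 - 1589) + (-23 - 36*(1 + 3*(-23))**2))*(-70 - 836) = (426 + (-23 - 36*(1 - 69)**2))*(-906) = (426 + (-23 - 36*(-68)**2))*(-906) = (426 + (-23 - 36*4624))*(-906) = (426 + (-23 - 166464))*(-906) = (426 - 166487)*(-906) = -166061*(-906) = 150451266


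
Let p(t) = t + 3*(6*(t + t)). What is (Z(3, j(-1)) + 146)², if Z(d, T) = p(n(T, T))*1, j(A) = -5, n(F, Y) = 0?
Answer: 21316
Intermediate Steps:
p(t) = 37*t (p(t) = t + 3*(6*(2*t)) = t + 3*(12*t) = t + 36*t = 37*t)
Z(d, T) = 0 (Z(d, T) = (37*0)*1 = 0*1 = 0)
(Z(3, j(-1)) + 146)² = (0 + 146)² = 146² = 21316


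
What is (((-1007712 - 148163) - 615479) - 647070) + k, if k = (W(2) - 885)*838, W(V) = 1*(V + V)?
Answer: -3156702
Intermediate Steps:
W(V) = 2*V (W(V) = 1*(2*V) = 2*V)
k = -738278 (k = (2*2 - 885)*838 = (4 - 885)*838 = -881*838 = -738278)
(((-1007712 - 148163) - 615479) - 647070) + k = (((-1007712 - 148163) - 615479) - 647070) - 738278 = ((-1155875 - 615479) - 647070) - 738278 = (-1771354 - 647070) - 738278 = -2418424 - 738278 = -3156702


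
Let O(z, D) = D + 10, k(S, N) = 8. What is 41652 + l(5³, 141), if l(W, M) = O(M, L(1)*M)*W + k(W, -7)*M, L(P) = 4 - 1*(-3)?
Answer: 167405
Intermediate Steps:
L(P) = 7 (L(P) = 4 + 3 = 7)
O(z, D) = 10 + D
l(W, M) = 8*M + W*(10 + 7*M) (l(W, M) = (10 + 7*M)*W + 8*M = W*(10 + 7*M) + 8*M = 8*M + W*(10 + 7*M))
41652 + l(5³, 141) = 41652 + (8*141 + 5³*(10 + 7*141)) = 41652 + (1128 + 125*(10 + 987)) = 41652 + (1128 + 125*997) = 41652 + (1128 + 124625) = 41652 + 125753 = 167405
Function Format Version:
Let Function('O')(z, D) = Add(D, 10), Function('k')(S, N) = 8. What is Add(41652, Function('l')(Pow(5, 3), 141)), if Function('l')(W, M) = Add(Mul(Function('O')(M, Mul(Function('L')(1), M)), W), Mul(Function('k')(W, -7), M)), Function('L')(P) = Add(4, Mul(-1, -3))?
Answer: 167405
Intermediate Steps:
Function('L')(P) = 7 (Function('L')(P) = Add(4, 3) = 7)
Function('O')(z, D) = Add(10, D)
Function('l')(W, M) = Add(Mul(8, M), Mul(W, Add(10, Mul(7, M)))) (Function('l')(W, M) = Add(Mul(Add(10, Mul(7, M)), W), Mul(8, M)) = Add(Mul(W, Add(10, Mul(7, M))), Mul(8, M)) = Add(Mul(8, M), Mul(W, Add(10, Mul(7, M)))))
Add(41652, Function('l')(Pow(5, 3), 141)) = Add(41652, Add(Mul(8, 141), Mul(Pow(5, 3), Add(10, Mul(7, 141))))) = Add(41652, Add(1128, Mul(125, Add(10, 987)))) = Add(41652, Add(1128, Mul(125, 997))) = Add(41652, Add(1128, 124625)) = Add(41652, 125753) = 167405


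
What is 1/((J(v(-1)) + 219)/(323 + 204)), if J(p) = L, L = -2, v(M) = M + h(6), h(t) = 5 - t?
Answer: 17/7 ≈ 2.4286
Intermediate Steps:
v(M) = -1 + M (v(M) = M + (5 - 1*6) = M + (5 - 6) = M - 1 = -1 + M)
J(p) = -2
1/((J(v(-1)) + 219)/(323 + 204)) = 1/((-2 + 219)/(323 + 204)) = 1/(217/527) = 1/(217*(1/527)) = 1/(7/17) = 17/7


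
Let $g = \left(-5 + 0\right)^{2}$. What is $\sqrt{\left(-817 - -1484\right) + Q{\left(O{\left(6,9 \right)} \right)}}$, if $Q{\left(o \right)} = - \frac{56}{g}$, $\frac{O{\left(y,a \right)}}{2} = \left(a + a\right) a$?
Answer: $\frac{\sqrt{16619}}{5} \approx 25.783$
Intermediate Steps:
$O{\left(y,a \right)} = 4 a^{2}$ ($O{\left(y,a \right)} = 2 \left(a + a\right) a = 2 \cdot 2 a a = 2 \cdot 2 a^{2} = 4 a^{2}$)
$g = 25$ ($g = \left(-5\right)^{2} = 25$)
$Q{\left(o \right)} = - \frac{56}{25}$
$\sqrt{\left(-817 - -1484\right) + Q{\left(O{\left(6,9 \right)} \right)}} = \sqrt{\left(-817 - -1484\right) - \frac{56}{25}} = \sqrt{\left(-817 + 1484\right) - \frac{56}{25}} = \sqrt{667 - \frac{56}{25}} = \sqrt{\frac{16619}{25}} = \frac{\sqrt{16619}}{5}$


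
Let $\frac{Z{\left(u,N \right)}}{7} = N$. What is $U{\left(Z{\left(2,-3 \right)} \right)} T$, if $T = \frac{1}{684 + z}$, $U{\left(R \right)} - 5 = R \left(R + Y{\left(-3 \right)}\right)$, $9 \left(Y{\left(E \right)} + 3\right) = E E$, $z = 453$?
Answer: $\frac{488}{1137} \approx 0.4292$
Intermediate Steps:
$Z{\left(u,N \right)} = 7 N$
$Y{\left(E \right)} = -3 + \frac{E^{2}}{9}$ ($Y{\left(E \right)} = -3 + \frac{E E}{9} = -3 + \frac{E^{2}}{9}$)
$U{\left(R \right)} = 5 + R \left(-2 + R\right)$ ($U{\left(R \right)} = 5 + R \left(R - \left(3 - \frac{\left(-3\right)^{2}}{9}\right)\right) = 5 + R \left(R + \left(-3 + \frac{1}{9} \cdot 9\right)\right) = 5 + R \left(R + \left(-3 + 1\right)\right) = 5 + R \left(R - 2\right) = 5 + R \left(-2 + R\right)$)
$T = \frac{1}{1137}$ ($T = \frac{1}{684 + 453} = \frac{1}{1137} \approx 0.00087951$)
$U{\left(Z{\left(2,-3 \right)} \right)} T = \left(5 + \left(7 \left(-3\right)\right)^{2} - 2 \cdot 7 \left(-3\right)\right) \frac{1}{1137} = \left(5 + \left(-21\right)^{2} - -42\right) \frac{1}{1137} = \left(5 + 441 + 42\right) \frac{1}{1137} = 488 \cdot \frac{1}{1137} = \frac{488}{1137}$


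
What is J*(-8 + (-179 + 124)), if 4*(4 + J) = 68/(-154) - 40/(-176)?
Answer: 2043/8 ≈ 255.38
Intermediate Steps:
J = -227/56 (J = -4 + (68/(-154) - 40/(-176))/4 = -4 + (68*(-1/154) - 40*(-1/176))/4 = -4 + (-34/77 + 5/22)/4 = -4 + (1/4)*(-3/14) = -4 - 3/56 = -227/56 ≈ -4.0536)
J*(-8 + (-179 + 124)) = -227*(-8 + (-179 + 124))/56 = -227*(-8 - 55)/56 = -227/56*(-63) = 2043/8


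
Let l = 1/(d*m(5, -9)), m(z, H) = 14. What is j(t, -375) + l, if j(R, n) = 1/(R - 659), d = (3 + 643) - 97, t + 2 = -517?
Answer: -1627/2263527 ≈ -0.00071879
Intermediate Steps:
t = -519 (t = -2 - 517 = -519)
d = 549 (d = 646 - 97 = 549)
j(R, n) = 1/(-659 + R)
l = 1/7686 (l = 1/(549*14) = 1/7686 ≈ 0.00013011)
j(t, -375) + l = 1/(-659 - 519) + 1/7686 = 1/(-1178) + 1/7686 = -1/1178 + 1/7686 = -1627/2263527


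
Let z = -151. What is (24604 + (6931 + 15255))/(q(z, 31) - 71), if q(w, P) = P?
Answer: -4679/4 ≈ -1169.8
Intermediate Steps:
(24604 + (6931 + 15255))/(q(z, 31) - 71) = (24604 + (6931 + 15255))/(31 - 71) = (24604 + 22186)/(-40) = 46790*(-1/40) = -4679/4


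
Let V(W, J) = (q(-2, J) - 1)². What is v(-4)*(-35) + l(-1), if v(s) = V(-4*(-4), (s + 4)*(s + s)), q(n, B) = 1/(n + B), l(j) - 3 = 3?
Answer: -291/4 ≈ -72.750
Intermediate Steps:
l(j) = 6 (l(j) = 3 + 3 = 6)
q(n, B) = 1/(B + n)
V(W, J) = (-1 + 1/(-2 + J))² (V(W, J) = (1/(J - 2) - 1)² = (1/(-2 + J) - 1)² = (-1 + 1/(-2 + J))²)
v(s) = (-3 + 2*s*(4 + s))²/(-2 + 2*s*(4 + s))² (v(s) = (-3 + (s + 4)*(s + s))²/(-2 + (s + 4)*(s + s))² = (-3 + (4 + s)*(2*s))²/(-2 + (4 + s)*(2*s))² = (-3 + 2*s*(4 + s))²/(-2 + 2*s*(4 + s))²)
v(-4)*(-35) + l(-1) = ((-3 + 2*(-4)*(4 - 4))²/(4*(-1 - 4*(4 - 4))²))*(-35) + 6 = ((-3 + 2*(-4)*0)²/(4*(-1 - 4*0)²))*(-35) + 6 = ((-3 + 0)²/(4*(-1 + 0)²))*(-35) + 6 = ((¼)*(-3)²/(-1)²)*(-35) + 6 = ((¼)*1*9)*(-35) + 6 = (9/4)*(-35) + 6 = -315/4 + 6 = -291/4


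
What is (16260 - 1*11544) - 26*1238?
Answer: -27472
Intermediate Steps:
(16260 - 1*11544) - 26*1238 = (16260 - 11544) - 32188 = 4716 - 32188 = -27472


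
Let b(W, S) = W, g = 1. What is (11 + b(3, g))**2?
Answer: 196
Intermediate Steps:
(11 + b(3, g))**2 = (11 + 3)**2 = 14**2 = 196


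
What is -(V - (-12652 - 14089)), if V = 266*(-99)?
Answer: -407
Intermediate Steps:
V = -26334
-(V - (-12652 - 14089)) = -(-26334 - (-12652 - 14089)) = -(-26334 - 1*(-26741)) = -(-26334 + 26741) = -1*407 = -407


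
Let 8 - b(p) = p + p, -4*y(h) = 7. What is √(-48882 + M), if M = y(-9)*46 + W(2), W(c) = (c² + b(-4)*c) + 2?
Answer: I*√195698/2 ≈ 221.19*I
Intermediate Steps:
y(h) = -7/4 (y(h) = -¼*7 = -7/4)
b(p) = 8 - 2*p (b(p) = 8 - (p + p) = 8 - 2*p)
W(c) = 2 + c² + 16*c (W(c) = (c² + (8 - 2*(-4))*c) + 2 = (c² + (8 + 8)*c) + 2 = (c² + 16*c) + 2 = 2 + c² + 16*c)
M = -85/2 (M = -7/4*46 + (2 + 2² + 16*2) = -161/2 + (2 + 4 + 32) = -161/2 + 38 = -85/2 ≈ -42.500)
√(-48882 + M) = √(-48882 - 85/2) = √(-97849/2) = I*√195698/2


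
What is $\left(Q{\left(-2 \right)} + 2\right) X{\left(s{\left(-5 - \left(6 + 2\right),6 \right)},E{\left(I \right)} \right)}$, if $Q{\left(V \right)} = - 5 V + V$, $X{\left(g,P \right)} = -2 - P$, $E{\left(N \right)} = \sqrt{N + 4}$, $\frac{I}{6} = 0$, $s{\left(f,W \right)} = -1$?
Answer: $-40$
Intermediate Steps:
$I = 0$ ($I = 6 \cdot 0 = 0$)
$E{\left(N \right)} = \sqrt{4 + N}$
$Q{\left(V \right)} = - 4 V$
$\left(Q{\left(-2 \right)} + 2\right) X{\left(s{\left(-5 - \left(6 + 2\right),6 \right)},E{\left(I \right)} \right)} = \left(\left(-4\right) \left(-2\right) + 2\right) \left(-2 - \sqrt{4 + 0}\right) = \left(8 + 2\right) \left(-2 - \sqrt{4}\right) = 10 \left(-2 - 2\right) = 10 \left(-4\right) = -40$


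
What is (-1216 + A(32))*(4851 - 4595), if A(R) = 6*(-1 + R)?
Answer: -263680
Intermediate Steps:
A(R) = -6 + 6*R
(-1216 + A(32))*(4851 - 4595) = (-1216 + (-6 + 6*32))*(4851 - 4595) = (-1216 + (-6 + 192))*256 = (-1216 + 186)*256 = -1030*256 = -263680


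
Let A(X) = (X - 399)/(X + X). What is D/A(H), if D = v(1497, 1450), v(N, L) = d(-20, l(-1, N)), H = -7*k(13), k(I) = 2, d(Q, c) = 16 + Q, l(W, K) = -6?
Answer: -16/59 ≈ -0.27119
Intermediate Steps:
H = -14 (H = -7*2 = -14)
v(N, L) = -4 (v(N, L) = 16 - 20 = -4)
A(X) = (-399 + X)/(2*X) (A(X) = (-399 + X)/((2*X)) = (-399 + X)*(1/(2*X)) = (-399 + X)/(2*X))
D = -4
D/A(H) = -4*(-28/(-399 - 14)) = -4/((½)*(-1/14)*(-413)) = -4/59/4 = -4*4/59 = -16/59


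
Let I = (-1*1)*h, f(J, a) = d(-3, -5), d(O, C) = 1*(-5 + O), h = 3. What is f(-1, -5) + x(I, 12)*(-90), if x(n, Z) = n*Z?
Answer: 3232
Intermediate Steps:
d(O, C) = -5 + O
f(J, a) = -8 (f(J, a) = -5 - 3 = -8)
I = -3 (I = -1*1*3 = -1*3 = -3)
x(n, Z) = Z*n
f(-1, -5) + x(I, 12)*(-90) = -8 + (12*(-3))*(-90) = -8 - 36*(-90) = -8 + 3240 = 3232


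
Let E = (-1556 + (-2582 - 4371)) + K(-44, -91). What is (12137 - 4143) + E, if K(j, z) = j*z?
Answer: 3489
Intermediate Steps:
E = -4505 (E = (-1556 + (-2582 - 4371)) - 44*(-91) = (-1556 - 6953) + 4004 = -8509 + 4004 = -4505)
(12137 - 4143) + E = (12137 - 4143) - 4505 = 7994 - 4505 = 3489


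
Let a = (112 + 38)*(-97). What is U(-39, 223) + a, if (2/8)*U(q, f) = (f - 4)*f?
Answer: 180798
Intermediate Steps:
U(q, f) = 4*f*(-4 + f) (U(q, f) = 4*((f - 4)*f) = 4*((-4 + f)*f) = 4*(f*(-4 + f)) = 4*f*(-4 + f))
a = -14550 (a = 150*(-97) = -14550)
U(-39, 223) + a = 4*223*(-4 + 223) - 14550 = 4*223*219 - 14550 = 195348 - 14550 = 180798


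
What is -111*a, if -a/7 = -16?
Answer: -12432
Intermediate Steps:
a = 112 (a = -7*(-16) = 112)
-111*a = -111*112 = -12432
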